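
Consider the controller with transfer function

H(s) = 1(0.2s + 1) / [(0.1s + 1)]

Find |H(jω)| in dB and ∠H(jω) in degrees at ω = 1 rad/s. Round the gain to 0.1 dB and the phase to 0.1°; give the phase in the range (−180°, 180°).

0.1 dB, 5.6°

At ω = 1 rad/s:
zero (1 + j1·0.2) = 1 + j0.2 → |·| ≈ 1.0198, ∠ ≈ 11.31°
pole (1 + j1·0.1) = 1 + j0.1 → |·| ≈ 1.005, ∠ ≈ 5.71°
|H| = 1 · 1.0198 / (1.005) ≈ 1.0147
Gain = 20 log₁₀(1.0147) ≈ 0.13 dB
∠H = (11.31°) − (5.71°) = 5.60°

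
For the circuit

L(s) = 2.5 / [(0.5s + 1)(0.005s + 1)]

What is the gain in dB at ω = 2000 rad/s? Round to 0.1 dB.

-72.1 dB

At ω = 2000 rad/s:
pole (1 + j2000·0.5) = 1 + j1000 → |·| ≈ 1000, ∠ ≈ 89.94°
pole (1 + j2000·0.005) = 1 + j10 → |·| ≈ 10.05, ∠ ≈ 84.29°
|L| = 2.5 · 1 / (1000 · 10.05) ≈ 0.00024876
Gain = 20 log₁₀(0.00024876) ≈ -72.08 dB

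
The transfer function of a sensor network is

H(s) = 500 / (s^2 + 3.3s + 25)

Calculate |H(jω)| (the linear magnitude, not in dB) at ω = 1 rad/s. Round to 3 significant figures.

At s = jω = j1:
quadratic: (j1)² + 3.3·j1 + 25 = 24 + j3.3 → |·| ≈ 24.226, ∠ ≈ 7.83°
|H| = 500 / 24.226 ≈ 20.639

20.6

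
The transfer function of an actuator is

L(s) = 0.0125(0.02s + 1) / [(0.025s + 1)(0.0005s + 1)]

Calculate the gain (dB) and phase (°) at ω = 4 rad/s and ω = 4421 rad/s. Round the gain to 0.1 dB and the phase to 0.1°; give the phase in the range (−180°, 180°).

At ω = 4 rad/s:
zero (1 + j4·0.02) = 1 + j0.08 → |·| ≈ 1.0032, ∠ ≈ 4.57°
pole (1 + j4·0.025) = 1 + j0.1 → |·| ≈ 1.005, ∠ ≈ 5.71°
pole (1 + j4·0.0005) = 1 + j0.002 → |·| ≈ 1, ∠ ≈ 0.11°
|L| = 0.0125 · 1.0032 / (1.005 · 1) ≈ 0.012478
Gain = 20 log₁₀(0.012478) ≈ -38.08 dB
∠L = (4.57°) − (5.71° + 0.11°) = -1.25°

At ω = 4421 rad/s:
zero (1 + j4421·0.02) = 1 + j88.42 → |·| ≈ 88.426, ∠ ≈ 89.35°
pole (1 + j4421·0.025) = 1 + j110.525 → |·| ≈ 110.53, ∠ ≈ 89.48°
pole (1 + j4421·0.0005) = 1 + j2.2105 → |·| ≈ 2.4262, ∠ ≈ 65.66°
|L| = 0.0125 · 88.426 / (110.53 · 2.4262) ≈ 0.0041218
Gain = 20 log₁₀(0.0041218) ≈ -47.70 dB
∠L = (89.35°) − (89.48° + 65.66°) = -65.79°

ω = 4: -38.1 dB, -1.3°; ω = 4421: -47.7 dB, -65.8°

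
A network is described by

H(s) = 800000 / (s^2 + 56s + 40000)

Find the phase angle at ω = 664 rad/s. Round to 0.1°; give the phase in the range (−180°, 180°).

At s = jω = j664:
quadratic: (j664)² + 56·j664 + 40000 = -400896 + j37184 → |·| ≈ 4.0262e+05, ∠ ≈ 174.70°
∠H = 0.00° − 174.70° = -174.70°

-174.7°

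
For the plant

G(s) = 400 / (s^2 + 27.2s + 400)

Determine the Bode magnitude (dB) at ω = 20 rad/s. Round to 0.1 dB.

-2.7 dB

At s = jω = j20:
quadratic: (j20)² + 27.2·j20 + 400 = 0 + j544 → |·| ≈ 544, ∠ ≈ 90.00°
|G| = 400 / 544 ≈ 0.73529
Gain = 20 log₁₀(0.73529) ≈ -2.67 dB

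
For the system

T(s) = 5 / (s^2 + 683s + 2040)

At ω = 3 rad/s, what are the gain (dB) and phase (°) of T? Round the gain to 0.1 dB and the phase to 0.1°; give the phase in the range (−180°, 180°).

Substitute s = j3:
Numerator: 5 = 5 + j0
Denominator: (j3)^2 + 683(j3) + 2040 = 2031 + j2049
|N| = √(5² + 0²) ≈ 5, ∠N ≈ 0.00°
|D| = √(2031² + 2049²) ≈ 2885, ∠D ≈ 45.25°
|T| = 5 / 2885 ≈ 0.0017331
Gain = 20 log₁₀(0.0017331) ≈ -55.22 dB
∠T = 0.00° − 45.25° = -45.25°

-55.2 dB, -45.3°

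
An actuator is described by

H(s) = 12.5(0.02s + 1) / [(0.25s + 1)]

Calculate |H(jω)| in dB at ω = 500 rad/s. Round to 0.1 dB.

At ω = 500 rad/s:
zero (1 + j500·0.02) = 1 + j10 → |·| ≈ 10.05, ∠ ≈ 84.29°
pole (1 + j500·0.25) = 1 + j125 → |·| ≈ 125, ∠ ≈ 89.54°
|H| = 12.5 · 10.05 / (125) ≈ 1.005
Gain = 20 log₁₀(1.005) ≈ 0.04 dB

0.0 dB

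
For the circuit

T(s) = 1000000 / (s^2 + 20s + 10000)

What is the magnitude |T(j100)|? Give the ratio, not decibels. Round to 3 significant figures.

At s = jω = j100:
quadratic: (j100)² + 20·j100 + 10000 = 0 + j2000 → |·| ≈ 2000, ∠ ≈ 90.00°
|T| = 1000000 / 2000 ≈ 500

500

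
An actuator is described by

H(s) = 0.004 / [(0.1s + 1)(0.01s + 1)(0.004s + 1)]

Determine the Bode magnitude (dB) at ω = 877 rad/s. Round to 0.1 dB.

-117.0 dB

At ω = 877 rad/s:
pole (1 + j877·0.1) = 1 + j87.7 → |·| ≈ 87.706, ∠ ≈ 89.35°
pole (1 + j877·0.01) = 1 + j8.77 → |·| ≈ 8.8268, ∠ ≈ 83.49°
pole (1 + j877·0.004) = 1 + j3.508 → |·| ≈ 3.6477, ∠ ≈ 74.09°
|H| = 0.004 · 1 / (87.706 · 8.8268 · 3.6477) ≈ 1.4165e-06
Gain = 20 log₁₀(1.4165e-06) ≈ -116.98 dB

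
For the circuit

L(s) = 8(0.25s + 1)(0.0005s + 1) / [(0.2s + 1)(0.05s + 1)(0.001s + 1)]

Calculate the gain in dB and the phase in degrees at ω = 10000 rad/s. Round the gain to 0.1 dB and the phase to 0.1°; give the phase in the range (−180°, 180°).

-39.9 dB, -95.5°

At ω = 10000 rad/s:
zero (1 + j10000·0.25) = 1 + j2500 → |·| ≈ 2500, ∠ ≈ 89.98°
zero (1 + j10000·0.0005) = 1 + j5 → |·| ≈ 5.099, ∠ ≈ 78.69°
pole (1 + j10000·0.2) = 1 + j2000 → |·| ≈ 2000, ∠ ≈ 89.97°
pole (1 + j10000·0.05) = 1 + j500 → |·| ≈ 500, ∠ ≈ 89.89°
pole (1 + j10000·0.001) = 1 + j10 → |·| ≈ 10.05, ∠ ≈ 84.29°
|L| = 8 · 2500 · 5.099 / (2000 · 500 · 10.05) ≈ 0.010147
Gain = 20 log₁₀(0.010147) ≈ -39.87 dB
∠L = (89.98° + 78.69°) − (89.97° + 89.89° + 84.29°) = -95.48°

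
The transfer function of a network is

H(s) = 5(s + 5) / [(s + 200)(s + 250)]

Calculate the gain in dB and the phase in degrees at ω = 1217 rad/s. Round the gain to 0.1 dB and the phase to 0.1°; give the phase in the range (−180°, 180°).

At s = jω = j1217:
zero (s+5): 5 + j1217 → |·| = √(5²+1217²) = √1481114 ≈ 1217, ∠ = arctan(1217/5) ≈ 89.76°
pole (s+200): 200 + j1217 → |·| = √(200²+1217²) = √1521089 ≈ 1233.3, ∠ = arctan(1217/200) ≈ 80.67°
pole (s+250): 250 + j1217 → |·| = √(250²+1217²) = √1543589 ≈ 1242.4, ∠ = arctan(1217/250) ≈ 78.39°
|H| = 5 · 1217 / 1.5323e+06 ≈ 0.0039712
Gain = 20 log₁₀(0.0039712) ≈ -48.02 dB
∠H = 89.76° − 159.06° = -69.30°

-48.0 dB, -69.3°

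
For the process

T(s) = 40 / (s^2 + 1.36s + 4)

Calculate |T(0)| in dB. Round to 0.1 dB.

20.0 dB

T(0) = 40 / 4 = 10
20 log₁₀(10) ≈ 20.00 dB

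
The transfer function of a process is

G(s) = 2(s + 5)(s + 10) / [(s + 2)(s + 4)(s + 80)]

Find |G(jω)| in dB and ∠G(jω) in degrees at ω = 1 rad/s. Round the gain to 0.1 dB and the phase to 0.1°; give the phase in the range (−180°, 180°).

At s = jω = j1:
zero (s+5): 5 + j1 → |·| = √(5²+1²) = √26 ≈ 5.099, ∠ = arctan(1/5) ≈ 11.31°
zero (s+10): 10 + j1 → |·| = √(10²+1²) = √101 ≈ 10.05, ∠ = arctan(1/10) ≈ 5.71°
pole (s+2): 2 + j1 → |·| = √(2²+1²) = √5 ≈ 2.2361, ∠ = arctan(1/2) ≈ 26.57°
pole (s+4): 4 + j1 → |·| = √(4²+1²) = √17 ≈ 4.1231, ∠ = arctan(1/4) ≈ 14.04°
pole (s+80): 80 + j1 → |·| = √(80²+1²) = √6401 ≈ 80.006, ∠ = arctan(1/80) ≈ 0.72°
|G| = 2 · 51.245 / 737.63 ≈ 0.13894
Gain = 20 log₁₀(0.13894) ≈ -17.14 dB
∠G = 17.02° − 41.33° = -24.31°

-17.1 dB, -24.3°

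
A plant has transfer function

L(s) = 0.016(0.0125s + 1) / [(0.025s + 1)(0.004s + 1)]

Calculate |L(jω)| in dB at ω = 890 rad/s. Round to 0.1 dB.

At ω = 890 rad/s:
zero (1 + j890·0.0125) = 1 + j11.125 → |·| ≈ 11.17, ∠ ≈ 84.86°
pole (1 + j890·0.025) = 1 + j22.25 → |·| ≈ 22.272, ∠ ≈ 87.43°
pole (1 + j890·0.004) = 1 + j3.56 → |·| ≈ 3.6978, ∠ ≈ 74.31°
|L| = 0.016 · 11.17 / (22.272 · 3.6978) ≈ 0.0021701
Gain = 20 log₁₀(0.0021701) ≈ -53.27 dB

-53.3 dB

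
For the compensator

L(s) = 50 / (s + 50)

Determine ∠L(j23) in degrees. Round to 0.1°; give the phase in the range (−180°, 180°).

-24.7°

Substitute s = j23:
Numerator: 50 = 50 + j0
Denominator: (j23) + 50 = 50 + j23
|N| = √(50² + 0²) ≈ 50, ∠N ≈ 0.00°
|D| = √(50² + 23²) ≈ 55.036, ∠D ≈ 24.70°
∠L = 0.00° − 24.70° = -24.70°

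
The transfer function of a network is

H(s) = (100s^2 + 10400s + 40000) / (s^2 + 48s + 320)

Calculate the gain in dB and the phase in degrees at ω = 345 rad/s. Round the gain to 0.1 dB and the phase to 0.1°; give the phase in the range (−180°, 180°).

40.3 dB, -8.9°

Substitute s = j345:
Numerator: 100(j345)^2 + 10400(j345) + 40000 = -11862500 + j3588000
Denominator: (j345)^2 + 48(j345) + 320 = -118705 + j16560
|N| = √(11862500² + 3588000²) ≈ 1.2393e+07, ∠N ≈ 163.17°
|D| = √(118705² + 16560²) ≈ 1.1985e+05, ∠D ≈ 172.06°
|H| = 1.2393e+07 / 1.1985e+05 ≈ 103.4
Gain = 20 log₁₀(103.4) ≈ 40.29 dB
∠H = 163.17° − 172.06° = -8.89°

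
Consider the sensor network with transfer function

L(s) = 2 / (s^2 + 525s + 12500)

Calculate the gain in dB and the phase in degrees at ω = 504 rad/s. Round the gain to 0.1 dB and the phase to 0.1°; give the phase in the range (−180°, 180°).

Substitute s = j504:
Numerator: 2 = 2 + j0
Denominator: (j504)^2 + 525(j504) + 12500 = -241516 + j264600
|N| = √(2² + 0²) ≈ 2, ∠N ≈ 0.00°
|D| = √(241516² + 264600²) ≈ 3.5825e+05, ∠D ≈ 132.39°
|L| = 2 / 3.5825e+05 ≈ 5.5827e-06
Gain = 20 log₁₀(5.5827e-06) ≈ -105.06 dB
∠L = 0.00° − 132.39° = -132.39°

-105.1 dB, -132.4°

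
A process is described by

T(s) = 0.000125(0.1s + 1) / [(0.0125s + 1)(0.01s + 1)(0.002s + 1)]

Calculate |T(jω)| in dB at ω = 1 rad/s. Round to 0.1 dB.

At ω = 1 rad/s:
zero (1 + j1·0.1) = 1 + j0.1 → |·| ≈ 1.005, ∠ ≈ 5.71°
pole (1 + j1·0.0125) = 1 + j0.0125 → |·| ≈ 1.0001, ∠ ≈ 0.72°
pole (1 + j1·0.01) = 1 + j0.01 → |·| ≈ 1, ∠ ≈ 0.57°
pole (1 + j1·0.002) = 1 + j0.002 → |·| ≈ 1, ∠ ≈ 0.11°
|T| = 0.000125 · 1.005 / (1.0001 · 1 · 1) ≈ 0.00012561
Gain = 20 log₁₀(0.00012561) ≈ -78.02 dB

-78.0 dB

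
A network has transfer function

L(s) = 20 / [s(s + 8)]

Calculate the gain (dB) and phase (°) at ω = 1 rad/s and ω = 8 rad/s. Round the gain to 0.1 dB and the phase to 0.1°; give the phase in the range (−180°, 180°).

At s = jω = j1:
pole (s+8): 8 + j1 → |·| = √(8²+1²) = √65 ≈ 8.0623, ∠ = arctan(1/8) ≈ 7.13°
pole at origin: |s| = 1, ∠ = 90.00° (in denominator)
|L| = 20 / 8.0623 ≈ 2.4807
Gain = 20 log₁₀(2.4807) ≈ 7.89 dB
∠L = 0.00° − 97.13° = -97.13°

At s = jω = j8:
pole (s+8): 8 + j8 → |·| = √(8²+8²) = √128 ≈ 11.314, ∠ = arctan(8/8) ≈ 45.00°
pole at origin: |s| = 8, ∠ = 90.00° (in denominator)
|L| = 20 / 90.512 ≈ 0.22097
Gain = 20 log₁₀(0.22097) ≈ -13.11 dB
∠L = 0.00° − 135.00° = -135.00°

ω = 1: 7.9 dB, -97.1°; ω = 8: -13.1 dB, -135.0°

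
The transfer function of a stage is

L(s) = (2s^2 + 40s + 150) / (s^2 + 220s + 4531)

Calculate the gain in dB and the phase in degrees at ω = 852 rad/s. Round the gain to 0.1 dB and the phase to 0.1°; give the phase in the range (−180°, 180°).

5.8 dB, 13.2°

Substitute s = j852:
Numerator: 2(j852)^2 + 40(j852) + 150 = -1451658 + j34080
Denominator: (j852)^2 + 220(j852) + 4531 = -721373 + j187440
|N| = √(1451658² + 34080²) ≈ 1.4521e+06, ∠N ≈ 178.66°
|D| = √(721373² + 187440²) ≈ 7.4533e+05, ∠D ≈ 165.43°
|L| = 1.4521e+06 / 7.4533e+05 ≈ 1.9483
Gain = 20 log₁₀(1.9483) ≈ 5.79 dB
∠L = 178.66° − 165.43° = 13.23°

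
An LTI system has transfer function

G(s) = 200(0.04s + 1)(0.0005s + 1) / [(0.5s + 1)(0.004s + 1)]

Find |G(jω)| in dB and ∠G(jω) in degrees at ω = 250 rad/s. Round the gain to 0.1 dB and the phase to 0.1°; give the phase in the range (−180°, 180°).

21.2 dB, -43.1°

At ω = 250 rad/s:
zero (1 + j250·0.04) = 1 + j10 → |·| ≈ 10.05, ∠ ≈ 84.29°
zero (1 + j250·0.0005) = 1 + j0.125 → |·| ≈ 1.0078, ∠ ≈ 7.13°
pole (1 + j250·0.5) = 1 + j125 → |·| ≈ 125, ∠ ≈ 89.54°
pole (1 + j250·0.004) = 1 + j1 → |·| ≈ 1.4142, ∠ ≈ 45.00°
|G| = 200 · 10.05 · 1.0078 / (125 · 1.4142) ≈ 11.459
Gain = 20 log₁₀(11.459) ≈ 21.18 dB
∠G = (84.29° + 7.13°) − (89.54° + 45.00°) = -43.12°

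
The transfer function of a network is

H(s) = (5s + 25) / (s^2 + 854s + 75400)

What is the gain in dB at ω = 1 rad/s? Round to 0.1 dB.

Substitute s = j1:
Numerator: 5(j1) + 25 = 25 + j5
Denominator: (j1)^2 + 854(j1) + 75400 = 75399 + j854
|N| = √(25² + 5²) ≈ 25.495, ∠N ≈ 11.31°
|D| = √(75399² + 854²) ≈ 75404, ∠D ≈ 0.65°
|H| = 25.495 / 75404 ≈ 0.00033811
Gain = 20 log₁₀(0.00033811) ≈ -69.42 dB

-69.4 dB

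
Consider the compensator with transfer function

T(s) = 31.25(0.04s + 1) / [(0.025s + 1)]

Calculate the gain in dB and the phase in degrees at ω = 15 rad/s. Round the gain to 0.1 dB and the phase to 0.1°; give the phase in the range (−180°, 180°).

30.7 dB, 10.4°

At ω = 15 rad/s:
zero (1 + j15·0.04) = 1 + j0.6 → |·| ≈ 1.1662, ∠ ≈ 30.96°
pole (1 + j15·0.025) = 1 + j0.375 → |·| ≈ 1.068, ∠ ≈ 20.56°
|T| = 31.25 · 1.1662 / (1.068) ≈ 34.123
Gain = 20 log₁₀(34.123) ≈ 30.66 dB
∠T = (30.96°) − (20.56°) = 10.40°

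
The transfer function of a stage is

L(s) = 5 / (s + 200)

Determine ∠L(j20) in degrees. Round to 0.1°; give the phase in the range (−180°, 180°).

At s = jω = j20:
pole (s+200): 200 + j20 → |·| = √(200²+20²) = √40400 ≈ 201, ∠ = arctan(20/200) ≈ 5.71°
∠L = 0.00° − 5.71° = -5.71°

-5.7°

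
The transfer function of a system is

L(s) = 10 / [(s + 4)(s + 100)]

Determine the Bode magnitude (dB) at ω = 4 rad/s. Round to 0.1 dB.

At s = jω = j4:
pole (s+4): 4 + j4 → |·| = √(4²+4²) = √32 ≈ 5.6569, ∠ = arctan(4/4) ≈ 45.00°
pole (s+100): 100 + j4 → |·| = √(100²+4²) = √10016 ≈ 100.08, ∠ = arctan(4/100) ≈ 2.29°
|L| = 10 / 566.14 ≈ 0.017663
Gain = 20 log₁₀(0.017663) ≈ -35.06 dB

-35.1 dB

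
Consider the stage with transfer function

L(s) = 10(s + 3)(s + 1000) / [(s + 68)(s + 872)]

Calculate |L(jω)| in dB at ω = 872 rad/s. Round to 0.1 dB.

At s = jω = j872:
zero (s+3): 3 + j872 → |·| = √(3²+872²) = √760393 ≈ 872.01, ∠ = arctan(872/3) ≈ 89.80°
zero (s+1000): 1000 + j872 → |·| = √(1000²+872²) = √1760384 ≈ 1326.8, ∠ = arctan(872/1000) ≈ 41.09°
pole (s+68): 68 + j872 → |·| = √(68²+872²) = √765008 ≈ 874.65, ∠ = arctan(872/68) ≈ 85.54°
pole (s+872): 872 + j872 → |·| = √(872²+872²) = √1520768 ≈ 1233.2, ∠ = arctan(872/872) ≈ 45.00°
|L| = 10 · 1.157e+06 / 1.0786e+06 ≈ 10.727
Gain = 20 log₁₀(10.727) ≈ 20.61 dB

20.6 dB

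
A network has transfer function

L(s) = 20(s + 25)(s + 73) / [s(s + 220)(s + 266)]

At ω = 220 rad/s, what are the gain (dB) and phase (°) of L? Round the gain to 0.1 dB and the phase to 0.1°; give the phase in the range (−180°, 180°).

At s = jω = j220:
zero (s+25): 25 + j220 → |·| = √(25²+220²) = √49025 ≈ 221.42, ∠ = arctan(220/25) ≈ 83.52°
zero (s+73): 73 + j220 → |·| = √(73²+220²) = √53729 ≈ 231.8, ∠ = arctan(220/73) ≈ 71.64°
pole (s+220): 220 + j220 → |·| = √(220²+220²) = √96800 ≈ 311.13, ∠ = arctan(220/220) ≈ 45.00°
pole (s+266): 266 + j220 → |·| = √(266²+220²) = √119156 ≈ 345.19, ∠ = arctan(220/266) ≈ 39.59°
pole at origin: |s| = 220, ∠ = 90.00° (in denominator)
|L| = 20 · 51325 / 2.3628e+07 ≈ 0.043444
Gain = 20 log₁₀(0.043444) ≈ -27.24 dB
∠L = 155.16° − 174.59° = -19.43°

-27.2 dB, -19.4°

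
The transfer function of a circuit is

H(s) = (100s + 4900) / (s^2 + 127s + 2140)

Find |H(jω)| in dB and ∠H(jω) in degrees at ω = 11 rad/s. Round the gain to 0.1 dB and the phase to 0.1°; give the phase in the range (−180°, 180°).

6.2 dB, -22.0°

Substitute s = j11:
Numerator: 100(j11) + 4900 = 4900 + j1100
Denominator: (j11)^2 + 127(j11) + 2140 = 2019 + j1397
|N| = √(4900² + 1100²) ≈ 5022, ∠N ≈ 12.65°
|D| = √(2019² + 1397²) ≈ 2455.2, ∠D ≈ 34.68°
|H| = 5022 / 2455.2 ≈ 2.0455
Gain = 20 log₁₀(2.0455) ≈ 6.22 dB
∠H = 12.65° − 34.68° = -22.03°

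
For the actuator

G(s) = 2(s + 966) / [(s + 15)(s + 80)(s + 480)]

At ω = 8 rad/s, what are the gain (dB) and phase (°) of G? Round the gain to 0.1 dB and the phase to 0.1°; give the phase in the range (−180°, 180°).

-50.6 dB, -34.3°

At s = jω = j8:
zero (s+966): 966 + j8 → |·| = √(966²+8²) = √933220 ≈ 966.03, ∠ = arctan(8/966) ≈ 0.47°
pole (s+15): 15 + j8 → |·| = √(15²+8²) = √289 ≈ 17, ∠ = arctan(8/15) ≈ 28.07°
pole (s+80): 80 + j8 → |·| = √(80²+8²) = √6464 ≈ 80.399, ∠ = arctan(8/80) ≈ 5.71°
pole (s+480): 480 + j8 → |·| = √(480²+8²) = √230464 ≈ 480.07, ∠ = arctan(8/480) ≈ 0.95°
|G| = 2 · 966.03 / 6.5615e+05 ≈ 0.0029445
Gain = 20 log₁₀(0.0029445) ≈ -50.62 dB
∠G = 0.47° − 34.73° = -34.26°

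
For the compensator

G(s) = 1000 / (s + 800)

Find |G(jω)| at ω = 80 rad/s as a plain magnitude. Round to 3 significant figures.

1.24

Substitute s = j80:
Numerator: 1000 = 1000 + j0
Denominator: (j80) + 800 = 800 + j80
|N| = √(1000² + 0²) ≈ 1000, ∠N ≈ 0.00°
|D| = √(800² + 80²) ≈ 803.99, ∠D ≈ 5.71°
|G| = 1000 / 803.99 ≈ 1.2438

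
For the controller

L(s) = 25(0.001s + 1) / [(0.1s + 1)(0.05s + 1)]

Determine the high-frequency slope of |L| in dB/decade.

-20 dB/decade

Each pole contributes −20 dB/decade at high frequency; each zero contributes +20 dB/decade.
Net: 1 zero(s) − 2 pole(s) → -20 dB/decade.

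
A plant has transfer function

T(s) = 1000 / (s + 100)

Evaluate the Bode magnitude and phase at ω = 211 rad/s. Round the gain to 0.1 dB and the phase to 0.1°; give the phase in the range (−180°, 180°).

12.6 dB, -64.6°

Substitute s = j211:
Numerator: 1000 = 1000 + j0
Denominator: (j211) + 100 = 100 + j211
|N| = √(1000² + 0²) ≈ 1000, ∠N ≈ 0.00°
|D| = √(100² + 211²) ≈ 233.5, ∠D ≈ 64.64°
|T| = 1000 / 233.5 ≈ 4.2827
Gain = 20 log₁₀(4.2827) ≈ 12.63 dB
∠T = 0.00° − 64.64° = -64.64°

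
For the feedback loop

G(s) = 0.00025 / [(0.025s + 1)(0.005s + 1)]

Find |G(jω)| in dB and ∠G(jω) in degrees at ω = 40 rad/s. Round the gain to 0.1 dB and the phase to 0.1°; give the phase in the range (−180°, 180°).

At ω = 40 rad/s:
pole (1 + j40·0.025) = 1 + j1 → |·| ≈ 1.4142, ∠ ≈ 45.00°
pole (1 + j40·0.005) = 1 + j0.2 → |·| ≈ 1.0198, ∠ ≈ 11.31°
|G| = 0.00025 · 1 / (1.4142 · 1.0198) ≈ 0.00017335
Gain = 20 log₁₀(0.00017335) ≈ -75.22 dB
∠G = (0°) − (45.00° + 11.31°) = -56.31°

-75.2 dB, -56.3°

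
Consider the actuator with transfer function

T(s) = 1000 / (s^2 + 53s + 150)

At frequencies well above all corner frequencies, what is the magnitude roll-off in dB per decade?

-40 dB/decade

Each pole contributes −20 dB/decade at high frequency; each zero contributes +20 dB/decade.
Net: 0 zero(s) − 2 pole(s) → -40 dB/decade.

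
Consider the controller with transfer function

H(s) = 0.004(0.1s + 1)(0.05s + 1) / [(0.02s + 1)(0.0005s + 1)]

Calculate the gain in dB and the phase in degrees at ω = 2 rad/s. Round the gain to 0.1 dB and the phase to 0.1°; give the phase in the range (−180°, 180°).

At ω = 2 rad/s:
zero (1 + j2·0.1) = 1 + j0.2 → |·| ≈ 1.0198, ∠ ≈ 11.31°
zero (1 + j2·0.05) = 1 + j0.1 → |·| ≈ 1.005, ∠ ≈ 5.71°
pole (1 + j2·0.02) = 1 + j0.04 → |·| ≈ 1.0008, ∠ ≈ 2.29°
pole (1 + j2·0.0005) = 1 + j0.001 → |·| ≈ 1, ∠ ≈ 0.06°
|H| = 0.004 · 1.0198 · 1.005 / (1.0008 · 1) ≈ 0.0040963
Gain = 20 log₁₀(0.0040963) ≈ -47.75 dB
∠H = (11.31° + 5.71°) − (2.29° + 0.06°) = 14.67°

-47.8 dB, 14.7°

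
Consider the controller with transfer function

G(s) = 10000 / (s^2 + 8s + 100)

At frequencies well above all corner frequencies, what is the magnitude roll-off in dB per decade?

-40 dB/decade

Each pole contributes −20 dB/decade at high frequency; each zero contributes +20 dB/decade.
Net: 0 zero(s) − 2 pole(s) → -40 dB/decade.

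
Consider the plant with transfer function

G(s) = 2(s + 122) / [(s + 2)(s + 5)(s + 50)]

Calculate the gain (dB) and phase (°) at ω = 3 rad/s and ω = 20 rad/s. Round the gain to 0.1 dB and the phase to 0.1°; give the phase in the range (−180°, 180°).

ω = 3: -12.7 dB, -89.3°; ω = 20: -39.1 dB, -172.7°

At s = jω = j3:
zero (s+122): 122 + j3 → |·| = √(122²+3²) = √14893 ≈ 122.04, ∠ = arctan(3/122) ≈ 1.41°
pole (s+2): 2 + j3 → |·| = √(2²+3²) = √13 ≈ 3.6056, ∠ = arctan(3/2) ≈ 56.31°
pole (s+5): 5 + j3 → |·| = √(5²+3²) = √34 ≈ 5.831, ∠ = arctan(3/5) ≈ 30.96°
pole (s+50): 50 + j3 → |·| = √(50²+3²) = √2509 ≈ 50.09, ∠ = arctan(3/50) ≈ 3.43°
|G| = 2 · 122.04 / 1053.1 ≈ 0.23177
Gain = 20 log₁₀(0.23177) ≈ -12.70 dB
∠G = 1.41° − 90.70° = -89.29°

At s = jω = j20:
zero (s+122): 122 + j20 → |·| = √(122²+20²) = √15284 ≈ 123.63, ∠ = arctan(20/122) ≈ 9.31°
pole (s+2): 2 + j20 → |·| = √(2²+20²) = √404 ≈ 20.1, ∠ = arctan(20/2) ≈ 84.29°
pole (s+5): 5 + j20 → |·| = √(5²+20²) = √425 ≈ 20.616, ∠ = arctan(20/5) ≈ 75.96°
pole (s+50): 50 + j20 → |·| = √(50²+20²) = √2900 ≈ 53.852, ∠ = arctan(20/50) ≈ 21.80°
|G| = 2 · 123.63 / 22315 ≈ 0.01108
Gain = 20 log₁₀(0.01108) ≈ -39.11 dB
∠G = 9.31° − 182.05° = -172.74°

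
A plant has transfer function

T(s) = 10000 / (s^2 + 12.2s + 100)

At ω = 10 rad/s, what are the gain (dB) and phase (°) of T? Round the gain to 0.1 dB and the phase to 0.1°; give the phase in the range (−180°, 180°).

38.3 dB, -90.0°

At s = jω = j10:
quadratic: (j10)² + 12.2·j10 + 100 = 0 + j122 → |·| ≈ 122, ∠ ≈ 90.00°
|T| = 10000 / 122 ≈ 81.967
Gain = 20 log₁₀(81.967) ≈ 38.27 dB
∠T = 0.00° − 90.00° = -90.00°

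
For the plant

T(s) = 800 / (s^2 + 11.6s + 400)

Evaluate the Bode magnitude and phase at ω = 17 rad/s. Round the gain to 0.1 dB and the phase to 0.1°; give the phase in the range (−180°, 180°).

11.0 dB, -60.6°

At s = jω = j17:
quadratic: (j17)² + 11.6·j17 + 400 = 111 + j197.2 → |·| ≈ 226.29, ∠ ≈ 60.63°
|T| = 800 / 226.29 ≈ 3.5353
Gain = 20 log₁₀(3.5353) ≈ 10.97 dB
∠T = 0.00° − 60.63° = -60.63°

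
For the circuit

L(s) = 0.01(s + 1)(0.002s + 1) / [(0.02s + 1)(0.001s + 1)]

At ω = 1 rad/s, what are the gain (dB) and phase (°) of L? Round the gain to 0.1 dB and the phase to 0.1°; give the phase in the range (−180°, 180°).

-37.0 dB, 43.9°

At ω = 1 rad/s:
zero (1 + j1·1) = 1 + j1 → |·| ≈ 1.4142, ∠ ≈ 45.00°
zero (1 + j1·0.002) = 1 + j0.002 → |·| ≈ 1, ∠ ≈ 0.11°
pole (1 + j1·0.02) = 1 + j0.02 → |·| ≈ 1.0002, ∠ ≈ 1.15°
pole (1 + j1·0.001) = 1 + j0.001 → |·| ≈ 1, ∠ ≈ 0.06°
|L| = 0.01 · 1.4142 · 1 / (1.0002 · 1) ≈ 0.014139
Gain = 20 log₁₀(0.014139) ≈ -36.99 dB
∠L = (45.00° + 0.11°) − (1.15° + 0.06°) = 43.90°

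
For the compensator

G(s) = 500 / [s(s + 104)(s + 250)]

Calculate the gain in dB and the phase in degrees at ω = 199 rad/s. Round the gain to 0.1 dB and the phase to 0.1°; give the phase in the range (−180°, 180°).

At s = jω = j199:
pole (s+104): 104 + j199 → |·| = √(104²+199²) = √50417 ≈ 224.54, ∠ = arctan(199/104) ≈ 62.41°
pole (s+250): 250 + j199 → |·| = √(250²+199²) = √102101 ≈ 319.53, ∠ = arctan(199/250) ≈ 38.52°
pole at origin: |s| = 199, ∠ = 90.00° (in denominator)
|G| = 500 / 1.4278e+07 ≈ 3.5019e-05
Gain = 20 log₁₀(3.5019e-05) ≈ -89.11 dB
∠G = 0.00° − 190.93° = -190.93° ≡ 169.07° (principal value)

-89.1 dB, 169.1°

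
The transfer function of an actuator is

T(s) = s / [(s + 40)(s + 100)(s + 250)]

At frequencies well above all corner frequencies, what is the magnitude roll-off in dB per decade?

-40 dB/decade

Each pole contributes −20 dB/decade at high frequency; each zero contributes +20 dB/decade.
Net: 1 zero(s) − 3 pole(s) → -40 dB/decade.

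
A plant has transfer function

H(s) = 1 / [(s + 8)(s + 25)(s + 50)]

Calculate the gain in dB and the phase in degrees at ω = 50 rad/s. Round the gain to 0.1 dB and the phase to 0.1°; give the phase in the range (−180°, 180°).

At s = jω = j50:
pole (s+8): 8 + j50 → |·| = √(8²+50²) = √2564 ≈ 50.636, ∠ = arctan(50/8) ≈ 80.91°
pole (s+25): 25 + j50 → |·| = √(25²+50²) = √3125 ≈ 55.902, ∠ = arctan(50/25) ≈ 63.43°
pole (s+50): 50 + j50 → |·| = √(50²+50²) = √5000 ≈ 70.711, ∠ = arctan(50/50) ≈ 45.00°
|H| = 1 / 2.0016e+05 ≈ 4.996e-06
Gain = 20 log₁₀(4.996e-06) ≈ -106.03 dB
∠H = 0.00° − 189.34° = -189.34° ≡ 170.66° (principal value)

-106.0 dB, 170.7°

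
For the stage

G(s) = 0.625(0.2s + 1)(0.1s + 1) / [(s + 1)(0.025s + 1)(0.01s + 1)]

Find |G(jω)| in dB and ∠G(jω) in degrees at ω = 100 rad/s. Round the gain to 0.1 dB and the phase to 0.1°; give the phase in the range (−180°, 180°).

At ω = 100 rad/s:
zero (1 + j100·0.2) = 1 + j20 → |·| ≈ 20.025, ∠ ≈ 87.14°
zero (1 + j100·0.1) = 1 + j10 → |·| ≈ 10.05, ∠ ≈ 84.29°
pole (1 + j100·1) = 1 + j100 → |·| ≈ 100, ∠ ≈ 89.43°
pole (1 + j100·0.025) = 1 + j2.5 → |·| ≈ 2.6926, ∠ ≈ 68.20°
pole (1 + j100·0.01) = 1 + j1 → |·| ≈ 1.4142, ∠ ≈ 45.00°
|G| = 0.625 · 20.025 · 10.05 / (100 · 2.6926 · 1.4142) ≈ 0.33032
Gain = 20 log₁₀(0.33032) ≈ -9.62 dB
∠G = (87.14° + 84.29°) − (89.43° + 68.20° + 45.00°) = -31.20°

-9.6 dB, -31.2°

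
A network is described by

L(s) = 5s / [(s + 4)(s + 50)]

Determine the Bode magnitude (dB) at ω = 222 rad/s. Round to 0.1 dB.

-33.2 dB

At s = jω = j222:
zero at origin: s = j222 → |·| = 222, ∠ = 90.00°
pole (s+4): 4 + j222 → |·| = √(4²+222²) = √49300 ≈ 222.04, ∠ = arctan(222/4) ≈ 88.97°
pole (s+50): 50 + j222 → |·| = √(50²+222²) = √51784 ≈ 227.56, ∠ = arctan(222/50) ≈ 77.31°
|L| = 5 · 222 / 50527 ≈ 0.021968
Gain = 20 log₁₀(0.021968) ≈ -33.16 dB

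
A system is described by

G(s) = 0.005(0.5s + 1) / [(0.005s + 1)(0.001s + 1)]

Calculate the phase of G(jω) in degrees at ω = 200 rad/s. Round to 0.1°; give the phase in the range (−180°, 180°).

At ω = 200 rad/s:
zero (1 + j200·0.5) = 1 + j100 → |·| ≈ 100, ∠ ≈ 89.43°
pole (1 + j200·0.005) = 1 + j1 → |·| ≈ 1.4142, ∠ ≈ 45.00°
pole (1 + j200·0.001) = 1 + j0.2 → |·| ≈ 1.0198, ∠ ≈ 11.31°
∠G = (89.43°) − (45.00° + 11.31°) = 33.12°

33.1°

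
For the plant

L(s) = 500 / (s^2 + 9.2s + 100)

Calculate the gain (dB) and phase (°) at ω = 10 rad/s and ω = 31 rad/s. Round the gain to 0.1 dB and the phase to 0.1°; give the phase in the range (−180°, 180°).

ω = 10: 14.7 dB, -90.0°; ω = 31: -5.2 dB, -161.7°

At s = jω = j10:
quadratic: (j10)² + 9.2·j10 + 100 = 0 + j92 → |·| ≈ 92, ∠ ≈ 90.00°
|L| = 500 / 92 ≈ 5.4348
Gain = 20 log₁₀(5.4348) ≈ 14.70 dB
∠L = 0.00° − 90.00° = -90.00°

At s = jω = j31:
quadratic: (j31)² + 9.2·j31 + 100 = -861 + j285.2 → |·| ≈ 907.01, ∠ ≈ 161.67°
|L| = 500 / 907.01 ≈ 0.55126
Gain = 20 log₁₀(0.55126) ≈ -5.17 dB
∠L = 0.00° − 161.67° = -161.67°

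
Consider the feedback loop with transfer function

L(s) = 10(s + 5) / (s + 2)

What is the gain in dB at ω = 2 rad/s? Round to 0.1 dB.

At s = jω = j2:
zero (s+5): 5 + j2 → |·| = √(5²+2²) = √29 ≈ 5.3852, ∠ = arctan(2/5) ≈ 21.80°
pole (s+2): 2 + j2 → |·| = √(2²+2²) = √8 ≈ 2.8284, ∠ = arctan(2/2) ≈ 45.00°
|L| = 10 · 5.3852 / 2.8284 ≈ 19.04
Gain = 20 log₁₀(19.04) ≈ 25.59 dB

25.6 dB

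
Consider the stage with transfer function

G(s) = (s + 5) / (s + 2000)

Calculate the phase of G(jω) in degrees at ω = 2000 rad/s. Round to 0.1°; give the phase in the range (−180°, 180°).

At s = jω = j2000:
zero (s+5): 5 + j2000 → |·| = √(5²+2000²) = √4000025 ≈ 2000, ∠ = arctan(2000/5) ≈ 89.86°
pole (s+2000): 2000 + j2000 → |·| = √(2000²+2000²) = √8000000 ≈ 2828.4, ∠ = arctan(2000/2000) ≈ 45.00°
∠G = 89.86° − 45.00° = 44.86°

44.9°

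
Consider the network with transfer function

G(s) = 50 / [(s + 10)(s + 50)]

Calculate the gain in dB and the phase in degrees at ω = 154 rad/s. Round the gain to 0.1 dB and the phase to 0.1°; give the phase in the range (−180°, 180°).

At s = jω = j154:
pole (s+10): 10 + j154 → |·| = √(10²+154²) = √23816 ≈ 154.32, ∠ = arctan(154/10) ≈ 86.28°
pole (s+50): 50 + j154 → |·| = √(50²+154²) = √26216 ≈ 161.91, ∠ = arctan(154/50) ≈ 72.01°
|G| = 50 / 24986 ≈ 0.0020011
Gain = 20 log₁₀(0.0020011) ≈ -53.97 dB
∠G = 0.00° − 158.29° = -158.29°

-54.0 dB, -158.3°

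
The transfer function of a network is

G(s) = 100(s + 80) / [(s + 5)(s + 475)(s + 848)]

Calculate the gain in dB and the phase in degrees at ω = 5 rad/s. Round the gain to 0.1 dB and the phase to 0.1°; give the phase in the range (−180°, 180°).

-51.0 dB, -42.4°

At s = jω = j5:
zero (s+80): 80 + j5 → |·| = √(80²+5²) = √6425 ≈ 80.156, ∠ = arctan(5/80) ≈ 3.58°
pole (s+5): 5 + j5 → |·| = √(5²+5²) = √50 ≈ 7.0711, ∠ = arctan(5/5) ≈ 45.00°
pole (s+475): 475 + j5 → |·| = √(475²+5²) = √225650 ≈ 475.03, ∠ = arctan(5/475) ≈ 0.60°
pole (s+848): 848 + j5 → |·| = √(848²+5²) = √719129 ≈ 848.01, ∠ = arctan(5/848) ≈ 0.34°
|G| = 100 · 80.156 / 2.8485e+06 ≈ 0.002814
Gain = 20 log₁₀(0.002814) ≈ -51.01 dB
∠G = 3.58° − 45.94° = -42.36°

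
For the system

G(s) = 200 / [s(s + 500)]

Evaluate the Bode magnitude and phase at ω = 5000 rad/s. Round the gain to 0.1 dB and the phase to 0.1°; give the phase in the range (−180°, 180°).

At s = jω = j5000:
pole (s+500): 500 + j5000 → |·| = √(500²+5000²) = √25250000 ≈ 5024.9, ∠ = arctan(5000/500) ≈ 84.29°
pole at origin: |s| = 5000, ∠ = 90.00° (in denominator)
|G| = 200 / 2.5124e+07 ≈ 7.9605e-06
Gain = 20 log₁₀(7.9605e-06) ≈ -101.98 dB
∠G = 0.00° − 174.29° = -174.29°

-102.0 dB, -174.3°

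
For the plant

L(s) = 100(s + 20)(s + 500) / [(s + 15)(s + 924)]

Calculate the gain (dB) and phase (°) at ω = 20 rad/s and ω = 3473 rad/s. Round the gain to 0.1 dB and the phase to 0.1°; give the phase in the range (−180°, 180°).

ω = 20: 35.7 dB, -7.1°; ω = 3473: 39.8 dB, 6.6°

At s = jω = j20:
zero (s+20): 20 + j20 → |·| = √(20²+20²) = √800 ≈ 28.284, ∠ = arctan(20/20) ≈ 45.00°
zero (s+500): 500 + j20 → |·| = √(500²+20²) = √250400 ≈ 500.4, ∠ = arctan(20/500) ≈ 2.29°
pole (s+15): 15 + j20 → |·| = √(15²+20²) = √625 ≈ 25, ∠ = arctan(20/15) ≈ 53.13°
pole (s+924): 924 + j20 → |·| = √(924²+20²) = √854176 ≈ 924.22, ∠ = arctan(20/924) ≈ 1.24°
|L| = 100 · 14153 / 23106 ≈ 61.252
Gain = 20 log₁₀(61.252) ≈ 35.74 dB
∠L = 47.29° − 54.37° = -7.08°

At s = jω = j3473:
zero (s+20): 20 + j3473 → |·| = √(20²+3473²) = √12062129 ≈ 3473.1, ∠ = arctan(3473/20) ≈ 89.67°
zero (s+500): 500 + j3473 → |·| = √(500²+3473²) = √12311729 ≈ 3508.8, ∠ = arctan(3473/500) ≈ 81.81°
pole (s+15): 15 + j3473 → |·| = √(15²+3473²) = √12061954 ≈ 3473, ∠ = arctan(3473/15) ≈ 89.75°
pole (s+924): 924 + j3473 → |·| = √(924²+3473²) = √12915505 ≈ 3593.8, ∠ = arctan(3473/924) ≈ 75.10°
|L| = 100 · 1.2186e+07 / 1.2481e+07 ≈ 97.636
Gain = 20 log₁₀(97.636) ≈ 39.79 dB
∠L = 171.48° − 164.85° = 6.63°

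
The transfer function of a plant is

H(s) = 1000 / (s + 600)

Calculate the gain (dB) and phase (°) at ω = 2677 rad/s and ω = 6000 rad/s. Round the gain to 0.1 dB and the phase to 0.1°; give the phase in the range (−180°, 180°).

ω = 2677: -8.8 dB, -77.4°; ω = 6000: -15.6 dB, -84.3°

At s = jω = j2677:
pole (s+600): 600 + j2677 → |·| = √(600²+2677²) = √7526329 ≈ 2743.4, ∠ = arctan(2677/600) ≈ 77.37°
|H| = 1000 / 2743.4 ≈ 0.36451
Gain = 20 log₁₀(0.36451) ≈ -8.77 dB
∠H = 0.00° − 77.37° = -77.37°

At s = jω = j6000:
pole (s+600): 600 + j6000 → |·| = √(600²+6000²) = √36360000 ≈ 6029.9, ∠ = arctan(6000/600) ≈ 84.29°
|H| = 1000 / 6029.9 ≈ 0.16584
Gain = 20 log₁₀(0.16584) ≈ -15.61 dB
∠H = 0.00° − 84.29° = -84.29°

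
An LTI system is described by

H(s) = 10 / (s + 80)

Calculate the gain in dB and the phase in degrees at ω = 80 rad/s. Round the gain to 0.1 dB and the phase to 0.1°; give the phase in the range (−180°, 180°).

-21.1 dB, -45.0°

Substitute s = j80:
Numerator: 10 = 10 + j0
Denominator: (j80) + 80 = 80 + j80
|N| = √(10² + 0²) ≈ 10, ∠N ≈ 0.00°
|D| = √(80² + 80²) ≈ 113.14, ∠D ≈ 45.00°
|H| = 10 / 113.14 ≈ 0.088386
Gain = 20 log₁₀(0.088386) ≈ -21.07 dB
∠H = 0.00° − 45.00° = -45.00°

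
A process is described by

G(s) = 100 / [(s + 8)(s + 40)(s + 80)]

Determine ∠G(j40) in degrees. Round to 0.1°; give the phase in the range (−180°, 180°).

At s = jω = j40:
pole (s+8): 8 + j40 → |·| = √(8²+40²) = √1664 ≈ 40.792, ∠ = arctan(40/8) ≈ 78.69°
pole (s+40): 40 + j40 → |·| = √(40²+40²) = √3200 ≈ 56.569, ∠ = arctan(40/40) ≈ 45.00°
pole (s+80): 80 + j40 → |·| = √(80²+40²) = √8000 ≈ 89.443, ∠ = arctan(40/80) ≈ 26.57°
∠G = 0.00° − 150.26° = -150.26°

-150.3°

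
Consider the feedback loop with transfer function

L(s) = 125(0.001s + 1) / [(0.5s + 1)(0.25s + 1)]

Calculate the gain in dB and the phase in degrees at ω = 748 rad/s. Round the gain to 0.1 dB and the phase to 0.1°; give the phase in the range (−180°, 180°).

At ω = 748 rad/s:
zero (1 + j748·0.001) = 1 + j0.748 → |·| ≈ 1.2488, ∠ ≈ 36.80°
pole (1 + j748·0.5) = 1 + j374 → |·| ≈ 374, ∠ ≈ 89.85°
pole (1 + j748·0.25) = 1 + j187 → |·| ≈ 187, ∠ ≈ 89.69°
|L| = 125 · 1.2488 / (374 · 187) ≈ 0.002232
Gain = 20 log₁₀(0.002232) ≈ -53.03 dB
∠L = (36.80°) − (89.85° + 89.69°) = -142.74°

-53.0 dB, -142.7°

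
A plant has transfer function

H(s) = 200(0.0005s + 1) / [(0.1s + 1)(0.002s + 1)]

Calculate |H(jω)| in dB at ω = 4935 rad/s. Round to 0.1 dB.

At ω = 4935 rad/s:
zero (1 + j4935·0.0005) = 1 + j2.4675 → |·| ≈ 2.6624, ∠ ≈ 67.94°
pole (1 + j4935·0.1) = 1 + j493.5 → |·| ≈ 493.5, ∠ ≈ 89.88°
pole (1 + j4935·0.002) = 1 + j9.87 → |·| ≈ 9.9205, ∠ ≈ 84.21°
|H| = 200 · 2.6624 / (493.5 · 9.9205) ≈ 0.10876
Gain = 20 log₁₀(0.10876) ≈ -19.27 dB

-19.3 dB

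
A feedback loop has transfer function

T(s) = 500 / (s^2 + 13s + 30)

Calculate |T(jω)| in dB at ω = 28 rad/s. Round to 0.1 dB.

-4.5 dB

Substitute s = j28:
Numerator: 500 = 500 + j0
Denominator: (j28)^2 + 13(j28) + 30 = -754 + j364
|N| = √(500² + 0²) ≈ 500, ∠N ≈ 0.00°
|D| = √(754² + 364²) ≈ 837.26, ∠D ≈ 154.23°
|T| = 500 / 837.26 ≈ 0.59719
Gain = 20 log₁₀(0.59719) ≈ -4.48 dB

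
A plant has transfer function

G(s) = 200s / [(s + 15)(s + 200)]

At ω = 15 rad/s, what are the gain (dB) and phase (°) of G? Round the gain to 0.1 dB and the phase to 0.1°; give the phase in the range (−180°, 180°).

-3.0 dB, 40.7°

At s = jω = j15:
zero at origin: s = j15 → |·| = 15, ∠ = 90.00°
pole (s+15): 15 + j15 → |·| = √(15²+15²) = √450 ≈ 21.213, ∠ = arctan(15/15) ≈ 45.00°
pole (s+200): 200 + j15 → |·| = √(200²+15²) = √40225 ≈ 200.56, ∠ = arctan(15/200) ≈ 4.29°
|G| = 200 · 15 / 4254.5 ≈ 0.70514
Gain = 20 log₁₀(0.70514) ≈ -3.03 dB
∠G = 90.00° − 49.29° = 40.71°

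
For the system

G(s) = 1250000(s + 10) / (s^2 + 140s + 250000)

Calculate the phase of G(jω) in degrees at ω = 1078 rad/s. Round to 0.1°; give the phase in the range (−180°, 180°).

-81.1°

At s = jω = j1078:
zero (s+10): 10 + j1078 → |·| = √(10²+1078²) = √1162184 ≈ 1078, ∠ = arctan(1078/10) ≈ 89.47°
quadratic: (j1078)² + 140·j1078 + 250000 = -912084 + j150920 → |·| ≈ 9.2449e+05, ∠ ≈ 170.60°
∠G = 89.47° − 170.60° = -81.13°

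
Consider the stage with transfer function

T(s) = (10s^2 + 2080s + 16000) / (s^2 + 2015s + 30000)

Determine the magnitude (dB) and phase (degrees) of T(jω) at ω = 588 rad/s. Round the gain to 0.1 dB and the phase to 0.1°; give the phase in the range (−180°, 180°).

9.5 dB, 55.5°

Substitute s = j588:
Numerator: 10(j588)^2 + 2080(j588) + 16000 = -3441440 + j1223040
Denominator: (j588)^2 + 2015(j588) + 30000 = -315744 + j1184820
|N| = √(3441440² + 1223040²) ≈ 3.6523e+06, ∠N ≈ 160.44°
|D| = √(315744² + 1184820²) ≈ 1.2262e+06, ∠D ≈ 104.92°
|T| = 3.6523e+06 / 1.2262e+06 ≈ 2.9786
Gain = 20 log₁₀(2.9786) ≈ 9.48 dB
∠T = 160.44° − 104.92° = 55.52°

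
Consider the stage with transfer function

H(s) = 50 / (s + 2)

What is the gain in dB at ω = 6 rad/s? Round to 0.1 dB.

18.0 dB

Substitute s = j6:
Numerator: 50 = 50 + j0
Denominator: (j6) + 2 = 2 + j6
|N| = √(50² + 0²) ≈ 50, ∠N ≈ 0.00°
|D| = √(2² + 6²) ≈ 6.3246, ∠D ≈ 71.57°
|H| = 50 / 6.3246 ≈ 7.9056
Gain = 20 log₁₀(7.9056) ≈ 17.96 dB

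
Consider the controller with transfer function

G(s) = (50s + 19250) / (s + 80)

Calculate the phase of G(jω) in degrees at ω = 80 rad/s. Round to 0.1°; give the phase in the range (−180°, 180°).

-33.3°

Substitute s = j80:
Numerator: 50(j80) + 19250 = 19250 + j4000
Denominator: (j80) + 80 = 80 + j80
|N| = √(19250² + 4000²) ≈ 19661, ∠N ≈ 11.74°
|D| = √(80² + 80²) ≈ 113.14, ∠D ≈ 45.00°
∠G = 11.74° − 45.00° = -33.26°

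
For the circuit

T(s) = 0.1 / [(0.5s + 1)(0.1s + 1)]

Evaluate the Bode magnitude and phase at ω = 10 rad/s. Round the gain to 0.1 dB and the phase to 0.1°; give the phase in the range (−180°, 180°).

At ω = 10 rad/s:
pole (1 + j10·0.5) = 1 + j5 → |·| ≈ 5.099, ∠ ≈ 78.69°
pole (1 + j10·0.1) = 1 + j1 → |·| ≈ 1.4142, ∠ ≈ 45.00°
|T| = 0.1 · 1 / (5.099 · 1.4142) ≈ 0.013868
Gain = 20 log₁₀(0.013868) ≈ -37.16 dB
∠T = (0°) − (78.69° + 45.00°) = -123.69°

-37.2 dB, -123.7°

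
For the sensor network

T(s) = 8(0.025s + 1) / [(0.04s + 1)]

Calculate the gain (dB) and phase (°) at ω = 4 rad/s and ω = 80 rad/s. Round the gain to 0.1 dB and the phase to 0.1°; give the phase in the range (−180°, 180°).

ω = 4: 18.0 dB, -3.4°; ω = 80: 14.5 dB, -9.2°

At ω = 4 rad/s:
zero (1 + j4·0.025) = 1 + j0.1 → |·| ≈ 1.005, ∠ ≈ 5.71°
pole (1 + j4·0.04) = 1 + j0.16 → |·| ≈ 1.0127, ∠ ≈ 9.09°
|T| = 8 · 1.005 / (1.0127) ≈ 7.9392
Gain = 20 log₁₀(7.9392) ≈ 18.00 dB
∠T = (5.71°) − (9.09°) = -3.38°

At ω = 80 rad/s:
zero (1 + j80·0.025) = 1 + j2 → |·| ≈ 2.2361, ∠ ≈ 63.43°
pole (1 + j80·0.04) = 1 + j3.2 → |·| ≈ 3.3526, ∠ ≈ 72.65°
|T| = 8 · 2.2361 / (3.3526) ≈ 5.3358
Gain = 20 log₁₀(5.3358) ≈ 14.54 dB
∠T = (63.43°) − (72.65°) = -9.22°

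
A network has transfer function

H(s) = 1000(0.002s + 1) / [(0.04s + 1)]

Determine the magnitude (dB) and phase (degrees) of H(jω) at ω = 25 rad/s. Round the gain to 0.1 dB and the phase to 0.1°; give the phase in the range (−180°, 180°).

57.0 dB, -42.1°

At ω = 25 rad/s:
zero (1 + j25·0.002) = 1 + j0.05 → |·| ≈ 1.0012, ∠ ≈ 2.86°
pole (1 + j25·0.04) = 1 + j1 → |·| ≈ 1.4142, ∠ ≈ 45.00°
|H| = 1000 · 1.0012 / (1.4142) ≈ 707.96
Gain = 20 log₁₀(707.96) ≈ 57.00 dB
∠H = (2.86°) − (45.00°) = -42.14°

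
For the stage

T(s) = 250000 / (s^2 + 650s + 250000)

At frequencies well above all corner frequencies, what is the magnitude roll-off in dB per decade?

Each pole contributes −20 dB/decade at high frequency; each zero contributes +20 dB/decade.
Net: 0 zero(s) − 2 pole(s) → -40 dB/decade.

-40 dB/decade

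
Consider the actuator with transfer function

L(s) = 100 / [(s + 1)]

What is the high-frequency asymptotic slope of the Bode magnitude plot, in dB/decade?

-20 dB/decade

Each pole contributes −20 dB/decade at high frequency; each zero contributes +20 dB/decade.
Net: 0 zero(s) − 1 pole(s) → -20 dB/decade.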